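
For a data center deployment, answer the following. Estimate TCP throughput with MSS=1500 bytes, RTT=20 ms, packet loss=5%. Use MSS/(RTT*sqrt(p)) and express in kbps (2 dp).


Given: MSS = 1500 bytes, RTT = 20 ms, loss = 5%
RTT in seconds = 20 / 1000 = 0.02
Loss rate = 5% = 0.05
sqrt(loss) = sqrt(0.05) = 0.223606797750
Throughput (bytes/s) = 1500 / (0.02 * 0.223606797750) = 335410.1966
Throughput (kbps) = 335410.1966 * 8 / 1000 = 2683.281573 -> 2683.28 kbps (2 dp)

2683.28


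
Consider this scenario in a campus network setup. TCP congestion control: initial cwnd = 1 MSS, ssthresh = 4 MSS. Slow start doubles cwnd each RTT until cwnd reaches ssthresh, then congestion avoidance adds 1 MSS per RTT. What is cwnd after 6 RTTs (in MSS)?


RTT 0: cwnd = 1 MSS (initial)
RTT 1: cwnd = 2 MSS (slow start, doubled)
RTT 2: cwnd = 4 MSS (slow start, doubled)
RTT 3: cwnd = 5 MSS (congestion avoidance, +1)
RTT 4: cwnd = 6 MSS (congestion avoidance, +1)
RTT 5: cwnd = 7 MSS (congestion avoidance, +1)
RTT 6: cwnd = 8 MSS (congestion avoidance, +1)

8


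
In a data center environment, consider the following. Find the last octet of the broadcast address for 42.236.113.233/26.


Given: IP = 42.236.113.233, prefix = /26
Host bits = 32 - 26 = 6
Network last octet = 233 AND mask = 192
Host part size = 2^6 - 1 = 63
Broadcast last octet = 192 OR 63 = 255

255


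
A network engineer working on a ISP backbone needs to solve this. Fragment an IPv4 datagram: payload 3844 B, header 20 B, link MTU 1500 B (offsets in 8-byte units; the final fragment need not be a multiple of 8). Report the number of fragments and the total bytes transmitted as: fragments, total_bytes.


Max data per non-final fragment = floor((MTU - header)/8)*8 = floor((1500 - 20)/8)*8 = floor(1480/8)*8 = 1480 B
Final fragment needs no 8-byte alignment: it can carry up to MTU - header = 1480 B
Non-final fragments needed = ceil((payload - 1480) / 1480) = ceil(2364/1480) = ceil(1.5973) = 2
Number of fragments = 2 + 1 = 3
Fragment sizes (data): 2 * 1480 B + 884 B (last, 884 <= 1480 OK)
Total bytes sent = payload + n_frags * header = 3844 + 3*20 = 3844 + 60 = 3904 B

3, 3904


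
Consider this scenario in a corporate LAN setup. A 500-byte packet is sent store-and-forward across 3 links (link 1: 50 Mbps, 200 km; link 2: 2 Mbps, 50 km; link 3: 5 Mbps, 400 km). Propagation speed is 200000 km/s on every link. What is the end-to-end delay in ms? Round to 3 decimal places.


Packet = 500 bytes = 4000 bits. Store-and-forward: sum (t_trans + t_prop) per link.
Link 1: t_trans = 4000/(50*10^6) s = 0.0800 ms; t_prop = 200/200000 s = 1.0000 ms; subtotal = 1.0800 ms
Link 2: t_trans = 4000/(2*10^6) s = 2.0000 ms; t_prop = 50/200000 s = 0.2500 ms; subtotal = 2.2500 ms
Link 3: t_trans = 4000/(5*10^6) s = 0.8000 ms; t_prop = 400/200000 s = 2.0000 ms; subtotal = 2.8000 ms
End-to-end = 1.0800 + 2.2500 + 2.8000 = 6.1300 ms -> 6.130 ms (3 dp)

6.130


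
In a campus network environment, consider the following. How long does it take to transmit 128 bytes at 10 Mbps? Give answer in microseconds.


Given: packet = 128 bytes, bandwidth = 10 Mbps
Packet in bits = 128 * 8 = 1024 bits
Bandwidth = 10 * 10^6 = 10000000 bps
Time = 1024 / 10000000 seconds
Time in us = 1024 * 10^6 / 10000000 = 102.4

102.4


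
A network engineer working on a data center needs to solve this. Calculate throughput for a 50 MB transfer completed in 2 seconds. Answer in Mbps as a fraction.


Given: file = 50 MB, time = 2 s
File in Mb = 50 * 8 = 400 Mb
Throughput = 400 / 2 Mbps
Throughput = 200 Mbps

200


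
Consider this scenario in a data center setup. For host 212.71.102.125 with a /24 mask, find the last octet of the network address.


Given: IP = 212.71.102.125, prefix = /24
Subnet mask = 255.255.255.0
Last octet of IP: 125
Last octet of mask: 0
Network last octet = 125 AND 0 = 0

0


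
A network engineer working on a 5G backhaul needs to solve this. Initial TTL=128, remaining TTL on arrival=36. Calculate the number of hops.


Given: initial TTL = 128, received TTL = 36
Hops = initial TTL - received TTL
Hops = 128 - 36 = 92

92


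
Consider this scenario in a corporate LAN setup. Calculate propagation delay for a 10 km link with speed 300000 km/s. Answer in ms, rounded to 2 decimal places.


Given: distance = 10 km, speed = 300000 km/s
Delay = distance / speed = 10 / 300000 seconds
Delay in ms = 10 * 1000 / 300000
Delay = 0.0333 ms
Rounded to 2 dp = 0.03 ms

0.03


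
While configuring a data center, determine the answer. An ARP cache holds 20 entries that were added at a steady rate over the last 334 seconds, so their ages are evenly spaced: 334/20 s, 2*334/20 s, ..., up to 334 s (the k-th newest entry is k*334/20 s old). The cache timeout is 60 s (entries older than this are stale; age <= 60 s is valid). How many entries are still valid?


Ages are k * 334/20 s for k = 1..20 (spacing = 16.7000 s).
Entry k is valid iff k * 334/20 <= 60 iff k <= 20 * 60 / 334 = 3.5928
n_valid = floor(3.5928) = 3
(n_stale = 20 - 3 = 17)

3


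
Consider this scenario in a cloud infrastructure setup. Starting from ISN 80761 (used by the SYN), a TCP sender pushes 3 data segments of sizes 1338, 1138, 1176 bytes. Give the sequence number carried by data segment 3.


The SYN occupies sequence number ISN = 80761, so the first data byte is ISN + 1 = 80762.
SEQ of data segment i = (ISN + 1) + sum of payload sizes of segments 1..i-1.
Segment 1: SEQ = 80762, payload = 1338 bytes
Segment 2: SEQ = 82100, payload = 1138 bytes
Segment 3: SEQ = 83238, payload = 1176 bytes
SEQ of segment 3 = 80762 + 1338 + 1138 = 83238

83238


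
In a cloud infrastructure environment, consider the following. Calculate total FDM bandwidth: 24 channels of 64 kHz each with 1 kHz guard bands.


Given: 24 channels, 64 kHz each, guard = 1 kHz
Channel bandwidth = 24 * 64 = 1536 kHz
Guard bands = 23 gaps * 1 kHz = 23 kHz
Total = 1536 + 23 = 1559 kHz

1559


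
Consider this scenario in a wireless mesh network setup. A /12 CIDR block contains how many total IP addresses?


Given: CIDR prefix /12
Host bits = 32 - 12 = 20
Total addresses = 2^20 = 1048576

1048576


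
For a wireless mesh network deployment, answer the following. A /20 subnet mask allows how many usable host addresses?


Given: subnet mask /20
Host bits = 32 - 20 = 12
Total addresses = 2^12 = 4096
Usable hosts = 4096 - 2 (network + broadcast) = 4094

4094


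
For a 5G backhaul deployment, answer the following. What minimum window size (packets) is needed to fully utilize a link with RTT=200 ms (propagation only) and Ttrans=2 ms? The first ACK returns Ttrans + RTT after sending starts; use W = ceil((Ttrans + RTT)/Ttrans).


Given: Ttrans = 2 ms, RTT = 200 ms (= 2 * Tprop, Tprop = 100 ms)
Time until first ACK returns = Ttrans + RTT = 2 + 200 = 202 ms
Need W * Ttrans >= Ttrans + RTT  ->  W >= (Ttrans + RTT) / Ttrans
(Ttrans + RTT) / Ttrans = 202 / 2 = 101
W_min = ceil(101) = 101

101


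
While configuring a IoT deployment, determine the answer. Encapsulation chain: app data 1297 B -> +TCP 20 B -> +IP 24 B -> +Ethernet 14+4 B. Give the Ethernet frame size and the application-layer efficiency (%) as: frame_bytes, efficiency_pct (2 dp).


TCP segment = 1297 + 20 = 1317 B
IP packet = 1317 + 24 = 1341 B
Ethernet frame = 1341 + 14 + 4 = 1359 B
Efficiency = app / frame = 1297 / 1359 = 0.954378 = 95.4378% -> 95.44% (2 dp)

1359, 95.44


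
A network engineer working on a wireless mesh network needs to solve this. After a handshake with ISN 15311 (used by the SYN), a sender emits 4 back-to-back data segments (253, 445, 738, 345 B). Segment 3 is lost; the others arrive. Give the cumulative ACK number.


SYN uses sequence number 15311; first data byte = ISN + 1 = 15312.
Segment 1: SEQ = 15312, len = 253 B, covers [15312, 15564]
Segment 2: SEQ = 15565, len = 445 B, covers [15565, 16009]
Segment 3: SEQ = 16010, len = 738 B, covers [16010, 16747] [LOST]
Segment 4: SEQ = 16748, len = 345 B, covers [16748, 17092]
In-order data received: bytes [15312, 16009] (segments 1..2).
Segment 3 missing -> gap begins at byte 16010; later segments buffered out of order.
Cumulative ACK = next expected in-order byte = 15312 + 253 + 445 = 16010

16010


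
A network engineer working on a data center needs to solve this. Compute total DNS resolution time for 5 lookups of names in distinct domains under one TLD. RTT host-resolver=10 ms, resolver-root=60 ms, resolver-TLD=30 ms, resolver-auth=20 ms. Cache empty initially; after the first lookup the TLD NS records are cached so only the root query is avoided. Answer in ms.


Lookup 1 (cold cache): local + root + TLD + auth = 10 + 60 + 30 + 20 = 120 ms
Lookups 2..5 (TLD NS cached -> skip root; new domain -> still ask TLD and auth): local + TLD + auth = 10 + 30 + 20 = 60 ms each
Remaining 4 lookups: 4 * 60 = 240 ms
Total = 120 + 240 = 360 ms

360


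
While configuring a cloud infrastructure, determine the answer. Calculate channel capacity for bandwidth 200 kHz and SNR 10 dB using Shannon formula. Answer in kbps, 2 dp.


Given: B = 200 kHz, SNR = 10 dB
SNR linear = 10^(10/10) = 10
1 + SNR = 11
log2(11) = 3.4594316186
C = 200 * 1000 * 3.4594316186 = 691886.3237 bps
C = 691.886324 kbps -> 691.89 kbps (2 dp)

691.89


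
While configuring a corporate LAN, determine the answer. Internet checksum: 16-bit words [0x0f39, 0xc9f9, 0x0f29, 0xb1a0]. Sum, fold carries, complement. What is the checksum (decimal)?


Given words: [0x0f39, 0xc9f9, 0x0f29, 0xb1a0]
Step 1: Sum all words
Raw sum = 3897 + 51705 + 3881 + 45472 = 104955
Step 2: Fold carry: (39419 + 1) = 39420
One's complement = ~39420 & 0xFFFF = 26115

26115


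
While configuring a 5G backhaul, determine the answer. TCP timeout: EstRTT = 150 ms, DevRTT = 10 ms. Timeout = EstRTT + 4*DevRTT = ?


Given: EstRTT = 150 ms, DevRTT = 10 ms
Timeout = EstRTT + 4 * DevRTT
4 * DevRTT = 4 * 10 = 40
Timeout = 150 + 40 = 190 ms

190


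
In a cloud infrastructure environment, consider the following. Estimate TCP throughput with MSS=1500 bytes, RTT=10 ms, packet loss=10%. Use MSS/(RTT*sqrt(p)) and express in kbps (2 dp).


Given: MSS = 1500 bytes, RTT = 10 ms, loss = 10%
RTT in seconds = 10 / 1000 = 0.01
Loss rate = 10% = 0.1
sqrt(loss) = sqrt(0.1) = 0.316227766017
Throughput (bytes/s) = 1500 / (0.01 * 0.316227766017) = 474341.6490
Throughput (kbps) = 474341.6490 * 8 / 1000 = 3794.733192 -> 3794.73 kbps (2 dp)

3794.73


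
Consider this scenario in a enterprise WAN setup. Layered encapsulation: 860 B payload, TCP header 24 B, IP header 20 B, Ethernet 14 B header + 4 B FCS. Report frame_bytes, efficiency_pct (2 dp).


TCP segment = 860 + 24 = 884 B
IP packet = 884 + 20 = 904 B
Ethernet frame = 904 + 14 + 4 = 922 B
Efficiency = app / frame = 860 / 922 = 0.932755 = 93.2755% -> 93.28% (2 dp)

922, 93.28


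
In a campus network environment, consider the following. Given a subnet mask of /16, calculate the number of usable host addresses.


Given: subnet mask /16
Host bits = 32 - 16 = 16
Total addresses = 2^16 = 65536
Usable hosts = 65536 - 2 (network + broadcast) = 65534

65534


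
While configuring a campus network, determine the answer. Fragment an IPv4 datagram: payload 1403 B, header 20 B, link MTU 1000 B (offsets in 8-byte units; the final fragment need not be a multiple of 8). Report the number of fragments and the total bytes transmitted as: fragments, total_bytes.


Max data per non-final fragment = floor((MTU - header)/8)*8 = floor((1000 - 20)/8)*8 = floor(980/8)*8 = 976 B
Final fragment needs no 8-byte alignment: it can carry up to MTU - header = 980 B
Non-final fragments needed = ceil((payload - 980) / 976) = ceil(423/976) = ceil(0.4334) = 1
Number of fragments = 1 + 1 = 2
Fragment sizes (data): 1 * 976 B + 427 B (last, 427 <= 980 OK)
Total bytes sent = payload + n_frags * header = 1403 + 2*20 = 1403 + 40 = 1443 B

2, 1443


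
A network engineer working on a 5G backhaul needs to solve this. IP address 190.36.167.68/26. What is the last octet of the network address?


Given: IP = 190.36.167.68, prefix = /26
Subnet mask = 255.255.255.192
Last octet of IP: 68
Last octet of mask: 192
Network last octet = 68 AND 192 = 64

64


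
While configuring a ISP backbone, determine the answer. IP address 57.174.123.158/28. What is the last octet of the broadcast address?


Given: IP = 57.174.123.158, prefix = /28
Host bits = 32 - 28 = 4
Network last octet = 158 AND mask = 144
Host part size = 2^4 - 1 = 15
Broadcast last octet = 144 OR 15 = 159

159


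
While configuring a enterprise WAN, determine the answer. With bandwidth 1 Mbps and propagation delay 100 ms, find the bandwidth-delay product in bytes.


Given: bandwidth = 1 Mbps, delay = 100 ms
BDP in bits = 1 * 10^6 * 100 / 1000
BDP in bits = 100000
BDP in bytes = 100000 / 8 = 12500

12500


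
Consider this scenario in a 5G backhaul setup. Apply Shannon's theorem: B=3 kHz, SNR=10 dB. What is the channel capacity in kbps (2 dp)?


Given: B = 3 kHz, SNR = 10 dB
SNR linear = 10^(10/10) = 10
1 + SNR = 11
log2(11) = 3.4594316186
C = 3 * 1000 * 3.4594316186 = 10378.2949 bps
C = 10.378295 kbps -> 10.38 kbps (2 dp)

10.38


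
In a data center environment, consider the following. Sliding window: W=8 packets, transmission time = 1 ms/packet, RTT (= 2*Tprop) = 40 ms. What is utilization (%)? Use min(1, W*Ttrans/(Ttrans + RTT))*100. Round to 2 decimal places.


Given: W = 8, Ttrans = 1 ms, RTT = 40 ms (= 2 * Tprop, Tprop = 20 ms)
Cycle time = Ttrans + RTT = 1 + 40 = 41 ms (first packet sent until its ACK returns)
W * Ttrans = 8 * 1 = 8 ms of sending per cycle
W * Ttrans / (Ttrans + RTT) = 8 / 41 = 0.195122
U = min(1, 0.195122) = 0.195122
U% = 19.51%

19.51


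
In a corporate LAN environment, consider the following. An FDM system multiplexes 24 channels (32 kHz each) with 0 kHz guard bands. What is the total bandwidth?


Given: 24 channels, 32 kHz each, guard = 0 kHz
Channel bandwidth = 24 * 32 = 768 kHz
Guard bands = 23 gaps * 0 kHz = 0 kHz
Total = 768 + 0 = 768 kHz

768


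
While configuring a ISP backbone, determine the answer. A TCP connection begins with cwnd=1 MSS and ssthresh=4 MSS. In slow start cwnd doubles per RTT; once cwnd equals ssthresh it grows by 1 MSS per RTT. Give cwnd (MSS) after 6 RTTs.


RTT 0: cwnd = 1 MSS (initial)
RTT 1: cwnd = 2 MSS (slow start, doubled)
RTT 2: cwnd = 4 MSS (slow start, doubled)
RTT 3: cwnd = 5 MSS (congestion avoidance, +1)
RTT 4: cwnd = 6 MSS (congestion avoidance, +1)
RTT 5: cwnd = 7 MSS (congestion avoidance, +1)
RTT 6: cwnd = 8 MSS (congestion avoidance, +1)

8


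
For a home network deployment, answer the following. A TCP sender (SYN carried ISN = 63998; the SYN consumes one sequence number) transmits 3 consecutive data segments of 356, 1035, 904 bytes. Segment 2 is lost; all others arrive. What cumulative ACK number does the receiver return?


SYN uses sequence number 63998; first data byte = ISN + 1 = 63999.
Segment 1: SEQ = 63999, len = 356 B, covers [63999, 64354]
Segment 2: SEQ = 64355, len = 1035 B, covers [64355, 65389] [LOST]
Segment 3: SEQ = 65390, len = 904 B, covers [65390, 66293]
In-order data received: bytes [63999, 64354] (segments 1..1).
Segment 2 missing -> gap begins at byte 64355; later segments buffered out of order.
Cumulative ACK = next expected in-order byte = 63999 + 356 = 64355

64355


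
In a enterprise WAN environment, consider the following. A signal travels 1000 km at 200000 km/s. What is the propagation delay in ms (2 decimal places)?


Given: distance = 1000 km, speed = 200000 km/s
Delay = distance / speed = 1000 / 200000 seconds
Delay in ms = 1000 * 1000 / 200000
Delay = 5.0000 ms
Rounded to 2 dp = 5.00 ms

5.00


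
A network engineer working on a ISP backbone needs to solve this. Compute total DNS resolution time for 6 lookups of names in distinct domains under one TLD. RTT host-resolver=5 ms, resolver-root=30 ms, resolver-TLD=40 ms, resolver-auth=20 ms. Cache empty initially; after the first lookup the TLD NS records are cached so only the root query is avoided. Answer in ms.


Lookup 1 (cold cache): local + root + TLD + auth = 5 + 30 + 40 + 20 = 95 ms
Lookups 2..6 (TLD NS cached -> skip root; new domain -> still ask TLD and auth): local + TLD + auth = 5 + 40 + 20 = 65 ms each
Remaining 5 lookups: 5 * 65 = 325 ms
Total = 95 + 325 = 420 ms

420


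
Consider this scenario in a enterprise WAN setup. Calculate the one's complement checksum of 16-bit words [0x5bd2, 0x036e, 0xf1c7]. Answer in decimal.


Given words: [0x5bd2, 0x036e, 0xf1c7]
Step 1: Sum all words
Raw sum = 23506 + 878 + 61895 = 86279
Step 2: Fold carry: (20743 + 1) = 20744
One's complement = ~20744 & 0xFFFF = 44791

44791


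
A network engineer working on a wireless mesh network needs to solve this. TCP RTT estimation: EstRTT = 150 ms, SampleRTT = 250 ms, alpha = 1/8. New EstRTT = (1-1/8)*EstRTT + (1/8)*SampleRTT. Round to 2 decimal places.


Given: EstRTT = 150 ms, SampleRTT = 250 ms, alpha = 1/8
New EstRTT = (1 - alpha) * EstRTT + alpha * SampleRTT
(7/8) * 150 = 131.25
(1/8) * 250 = 31.25
New EstRTT = 131.25 + 31.25 = 162.5 ms -> 162.50 ms (2 dp)

162.50


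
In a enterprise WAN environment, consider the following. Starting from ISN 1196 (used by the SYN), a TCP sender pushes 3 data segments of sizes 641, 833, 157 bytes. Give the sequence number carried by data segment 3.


The SYN occupies sequence number ISN = 1196, so the first data byte is ISN + 1 = 1197.
SEQ of data segment i = (ISN + 1) + sum of payload sizes of segments 1..i-1.
Segment 1: SEQ = 1197, payload = 641 bytes
Segment 2: SEQ = 1838, payload = 833 bytes
Segment 3: SEQ = 2671, payload = 157 bytes
SEQ of segment 3 = 1197 + 641 + 833 = 2671

2671


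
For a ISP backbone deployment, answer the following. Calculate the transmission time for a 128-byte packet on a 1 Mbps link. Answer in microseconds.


Given: packet = 128 bytes, bandwidth = 1 Mbps
Packet in bits = 128 * 8 = 1024 bits
Bandwidth = 1 * 10^6 = 1000000 bps
Time = 1024 / 1000000 seconds
Time in us = 1024 * 10^6 / 1000000 = 1024

1024


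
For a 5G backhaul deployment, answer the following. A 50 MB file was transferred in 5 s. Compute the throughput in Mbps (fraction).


Given: file = 50 MB, time = 5 s
File in Mb = 50 * 8 = 400 Mb
Throughput = 400 / 5 Mbps
Throughput = 80 Mbps

80


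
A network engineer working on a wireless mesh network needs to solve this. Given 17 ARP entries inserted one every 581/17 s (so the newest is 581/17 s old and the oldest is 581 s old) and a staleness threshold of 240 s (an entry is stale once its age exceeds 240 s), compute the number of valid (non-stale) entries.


Ages are k * 581/17 s for k = 1..17 (spacing = 34.1765 s).
Entry k is valid iff k * 581/17 <= 240 iff k <= 17 * 240 / 581 = 7.0224
n_valid = floor(7.0224) = 7
(n_stale = 17 - 7 = 10)

7


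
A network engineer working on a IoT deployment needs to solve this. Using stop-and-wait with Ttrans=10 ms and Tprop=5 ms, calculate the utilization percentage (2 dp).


Given: Ttrans = 10 ms, Tprop = 5 ms
RTT = 2 * Tprop = 2 * 5 = 10 ms
U = Ttrans / (Ttrans + RTT)
U = 10 / (10 + 10)
U = 10 / 20 = 0.5
U% = 50.00%

50.00


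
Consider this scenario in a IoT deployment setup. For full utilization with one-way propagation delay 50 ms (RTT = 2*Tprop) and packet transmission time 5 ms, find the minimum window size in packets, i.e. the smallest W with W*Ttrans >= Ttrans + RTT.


Given: Ttrans = 5 ms, RTT = 100 ms (= 2 * Tprop, Tprop = 50 ms)
Time until first ACK returns = Ttrans + RTT = 5 + 100 = 105 ms
Need W * Ttrans >= Ttrans + RTT  ->  W >= (Ttrans + RTT) / Ttrans
(Ttrans + RTT) / Ttrans = 105 / 5 = 21
W_min = ceil(21) = 21

21


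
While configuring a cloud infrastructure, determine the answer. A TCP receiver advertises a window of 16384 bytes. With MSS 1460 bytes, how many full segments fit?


Given: RWND = 16384 bytes, MSS = 1460 bytes
Full segments = floor(RWND / MSS)
Full segments = floor(16384 / 1460)
Full segments = floor(11.2219) = 11

11


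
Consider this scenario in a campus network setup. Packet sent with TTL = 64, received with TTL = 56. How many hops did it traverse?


Given: initial TTL = 64, received TTL = 56
Hops = initial TTL - received TTL
Hops = 64 - 56 = 8

8


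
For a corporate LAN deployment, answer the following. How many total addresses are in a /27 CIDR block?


Given: CIDR prefix /27
Host bits = 32 - 27 = 5
Total addresses = 2^5 = 32

32


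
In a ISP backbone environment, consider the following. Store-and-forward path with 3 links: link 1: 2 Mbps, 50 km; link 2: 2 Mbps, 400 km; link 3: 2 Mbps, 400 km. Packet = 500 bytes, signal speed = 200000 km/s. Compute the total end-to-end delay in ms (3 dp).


Packet = 500 bytes = 4000 bits. Store-and-forward: sum (t_trans + t_prop) per link.
Link 1: t_trans = 4000/(2*10^6) s = 2.0000 ms; t_prop = 50/200000 s = 0.2500 ms; subtotal = 2.2500 ms
Link 2: t_trans = 4000/(2*10^6) s = 2.0000 ms; t_prop = 400/200000 s = 2.0000 ms; subtotal = 4.0000 ms
Link 3: t_trans = 4000/(2*10^6) s = 2.0000 ms; t_prop = 400/200000 s = 2.0000 ms; subtotal = 4.0000 ms
End-to-end = 2.2500 + 4.0000 + 4.0000 = 10.2500 ms -> 10.250 ms (3 dp)

10.250


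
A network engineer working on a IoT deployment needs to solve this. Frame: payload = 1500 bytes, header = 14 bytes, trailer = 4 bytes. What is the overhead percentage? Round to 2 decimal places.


Given: payload = 1500 B, header = 14 B, trailer = 4 B
Overhead bytes = header + trailer = 14 + 4 = 18
Total frame = payload + overhead = 1500 + 18 = 1518
Overhead % = 18 / 1518 * 100 = 1.1858% -> 1.19% (2 dp)

1.19


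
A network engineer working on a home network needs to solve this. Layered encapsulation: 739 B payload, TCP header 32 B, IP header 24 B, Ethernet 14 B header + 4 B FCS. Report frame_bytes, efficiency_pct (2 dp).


TCP segment = 739 + 32 = 771 B
IP packet = 771 + 24 = 795 B
Ethernet frame = 795 + 14 + 4 = 813 B
Efficiency = app / frame = 739 / 813 = 0.908979 = 90.8979% -> 90.90% (2 dp)

813, 90.90


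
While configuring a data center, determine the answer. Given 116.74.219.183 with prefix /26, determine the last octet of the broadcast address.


Given: IP = 116.74.219.183, prefix = /26
Host bits = 32 - 26 = 6
Network last octet = 183 AND mask = 128
Host part size = 2^6 - 1 = 63
Broadcast last octet = 128 OR 63 = 191

191


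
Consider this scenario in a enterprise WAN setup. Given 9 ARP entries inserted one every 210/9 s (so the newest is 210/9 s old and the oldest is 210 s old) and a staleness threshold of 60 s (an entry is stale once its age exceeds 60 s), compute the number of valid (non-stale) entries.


Ages are k * 210/9 s for k = 1..9 (spacing = 23.3333 s).
Entry k is valid iff k * 210/9 <= 60 iff k <= 9 * 60 / 210 = 2.5714
n_valid = floor(2.5714) = 2
(n_stale = 9 - 2 = 7)

2


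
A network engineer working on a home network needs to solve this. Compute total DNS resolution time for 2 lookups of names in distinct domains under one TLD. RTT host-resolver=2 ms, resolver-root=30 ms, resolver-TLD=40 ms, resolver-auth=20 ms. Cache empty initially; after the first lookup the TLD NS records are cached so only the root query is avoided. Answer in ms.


Lookup 1 (cold cache): local + root + TLD + auth = 2 + 30 + 40 + 20 = 92 ms
Lookups 2..2 (TLD NS cached -> skip root; new domain -> still ask TLD and auth): local + TLD + auth = 2 + 40 + 20 = 62 ms each
Remaining 1 lookups: 1 * 62 = 62 ms
Total = 92 + 62 = 154 ms

154


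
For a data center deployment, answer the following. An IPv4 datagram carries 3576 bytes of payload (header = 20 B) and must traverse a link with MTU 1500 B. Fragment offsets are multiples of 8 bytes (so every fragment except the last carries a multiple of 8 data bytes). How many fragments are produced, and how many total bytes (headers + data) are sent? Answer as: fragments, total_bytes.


Max data per non-final fragment = floor((MTU - header)/8)*8 = floor((1500 - 20)/8)*8 = floor(1480/8)*8 = 1480 B
Final fragment needs no 8-byte alignment: it can carry up to MTU - header = 1480 B
Non-final fragments needed = ceil((payload - 1480) / 1480) = ceil(2096/1480) = ceil(1.4162) = 2
Number of fragments = 2 + 1 = 3
Fragment sizes (data): 2 * 1480 B + 616 B (last, 616 <= 1480 OK)
Total bytes sent = payload + n_frags * header = 3576 + 3*20 = 3576 + 60 = 3636 B

3, 3636


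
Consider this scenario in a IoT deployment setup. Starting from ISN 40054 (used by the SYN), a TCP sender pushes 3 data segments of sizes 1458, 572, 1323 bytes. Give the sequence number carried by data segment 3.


The SYN occupies sequence number ISN = 40054, so the first data byte is ISN + 1 = 40055.
SEQ of data segment i = (ISN + 1) + sum of payload sizes of segments 1..i-1.
Segment 1: SEQ = 40055, payload = 1458 bytes
Segment 2: SEQ = 41513, payload = 572 bytes
Segment 3: SEQ = 42085, payload = 1323 bytes
SEQ of segment 3 = 40055 + 1458 + 572 = 42085

42085


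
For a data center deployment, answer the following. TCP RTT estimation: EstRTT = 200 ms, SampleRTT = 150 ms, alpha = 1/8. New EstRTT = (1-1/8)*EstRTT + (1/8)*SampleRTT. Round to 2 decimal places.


Given: EstRTT = 200 ms, SampleRTT = 150 ms, alpha = 1/8
New EstRTT = (1 - alpha) * EstRTT + alpha * SampleRTT
(7/8) * 200 = 175
(1/8) * 150 = 18.75
New EstRTT = 175 + 18.75 = 193.75 ms -> 193.75 ms (2 dp)

193.75


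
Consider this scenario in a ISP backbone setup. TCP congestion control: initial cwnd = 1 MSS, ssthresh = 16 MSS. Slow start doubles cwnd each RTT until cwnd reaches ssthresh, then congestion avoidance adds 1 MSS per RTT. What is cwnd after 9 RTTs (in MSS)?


RTT 0: cwnd = 1 MSS (initial)
RTT 1: cwnd = 2 MSS (slow start, doubled)
RTT 2: cwnd = 4 MSS (slow start, doubled)
RTT 3: cwnd = 8 MSS (slow start, doubled)
RTT 4: cwnd = 16 MSS (slow start, doubled)
RTT 5: cwnd = 17 MSS (congestion avoidance, +1)
RTT 6: cwnd = 18 MSS (congestion avoidance, +1)
RTT 7: cwnd = 19 MSS (congestion avoidance, +1)
RTT 8: cwnd = 20 MSS (congestion avoidance, +1)
RTT 9: cwnd = 21 MSS (congestion avoidance, +1)

21


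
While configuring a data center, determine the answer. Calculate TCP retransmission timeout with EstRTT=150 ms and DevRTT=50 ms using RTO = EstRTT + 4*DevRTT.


Given: EstRTT = 150 ms, DevRTT = 50 ms
Timeout = EstRTT + 4 * DevRTT
4 * DevRTT = 4 * 50 = 200
Timeout = 150 + 200 = 350 ms

350


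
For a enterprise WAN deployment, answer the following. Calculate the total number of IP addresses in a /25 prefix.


Given: CIDR prefix /25
Host bits = 32 - 25 = 7
Total addresses = 2^7 = 128

128


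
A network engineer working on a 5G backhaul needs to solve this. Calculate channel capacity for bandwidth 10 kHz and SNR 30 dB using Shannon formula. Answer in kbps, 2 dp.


Given: B = 10 kHz, SNR = 30 dB
SNR linear = 10^(30/10) = 1000
1 + SNR = 1001
log2(1001) = 9.9672262588
C = 10 * 1000 * 9.9672262588 = 99672.2626 bps
C = 99.672263 kbps -> 99.67 kbps (2 dp)

99.67


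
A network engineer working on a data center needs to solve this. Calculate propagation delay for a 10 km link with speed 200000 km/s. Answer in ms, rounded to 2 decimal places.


Given: distance = 10 km, speed = 200000 km/s
Delay = distance / speed = 10 / 200000 seconds
Delay in ms = 10 * 1000 / 200000
Delay = 0.0500 ms
Rounded to 2 dp = 0.05 ms

0.05


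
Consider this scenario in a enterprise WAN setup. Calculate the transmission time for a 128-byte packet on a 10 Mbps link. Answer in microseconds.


Given: packet = 128 bytes, bandwidth = 10 Mbps
Packet in bits = 128 * 8 = 1024 bits
Bandwidth = 10 * 10^6 = 10000000 bps
Time = 1024 / 10000000 seconds
Time in us = 1024 * 10^6 / 10000000 = 102.4

102.4


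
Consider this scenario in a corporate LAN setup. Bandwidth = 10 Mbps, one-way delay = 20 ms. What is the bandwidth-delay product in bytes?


Given: bandwidth = 10 Mbps, delay = 20 ms
BDP in bits = 10 * 10^6 * 20 / 1000
BDP in bits = 200000
BDP in bytes = 200000 / 8 = 25000

25000


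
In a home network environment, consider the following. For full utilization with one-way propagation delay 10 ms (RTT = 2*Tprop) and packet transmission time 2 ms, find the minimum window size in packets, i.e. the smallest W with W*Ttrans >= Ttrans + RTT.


Given: Ttrans = 2 ms, RTT = 20 ms (= 2 * Tprop, Tprop = 10 ms)
Time until first ACK returns = Ttrans + RTT = 2 + 20 = 22 ms
Need W * Ttrans >= Ttrans + RTT  ->  W >= (Ttrans + RTT) / Ttrans
(Ttrans + RTT) / Ttrans = 22 / 2 = 11
W_min = ceil(11) = 11

11


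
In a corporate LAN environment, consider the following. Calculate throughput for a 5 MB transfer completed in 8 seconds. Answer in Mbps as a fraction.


Given: file = 5 MB, time = 8 s
File in Mb = 5 * 8 = 40 Mb
Throughput = 40 / 8 Mbps
Throughput = 5 Mbps

5


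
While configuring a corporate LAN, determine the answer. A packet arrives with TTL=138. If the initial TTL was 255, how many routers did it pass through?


Given: initial TTL = 255, received TTL = 138
Hops = initial TTL - received TTL
Hops = 255 - 138 = 117

117


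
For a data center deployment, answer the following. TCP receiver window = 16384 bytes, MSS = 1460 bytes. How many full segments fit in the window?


Given: RWND = 16384 bytes, MSS = 1460 bytes
Full segments = floor(RWND / MSS)
Full segments = floor(16384 / 1460)
Full segments = floor(11.2219) = 11

11


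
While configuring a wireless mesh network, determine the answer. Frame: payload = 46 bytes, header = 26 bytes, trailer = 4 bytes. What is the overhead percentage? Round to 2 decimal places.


Given: payload = 46 B, header = 26 B, trailer = 4 B
Overhead bytes = header + trailer = 26 + 4 = 30
Total frame = payload + overhead = 46 + 30 = 76
Overhead % = 30 / 76 * 100 = 39.4737% -> 39.47% (2 dp)

39.47


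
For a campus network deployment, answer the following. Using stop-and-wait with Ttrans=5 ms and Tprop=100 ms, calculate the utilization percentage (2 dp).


Given: Ttrans = 5 ms, Tprop = 100 ms
RTT = 2 * Tprop = 2 * 100 = 200 ms
U = Ttrans / (Ttrans + RTT)
U = 5 / (5 + 200)
U = 5 / 205 = 0.02439
U% = 2.44%

2.44


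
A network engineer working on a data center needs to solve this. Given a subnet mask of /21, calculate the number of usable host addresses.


Given: subnet mask /21
Host bits = 32 - 21 = 11
Total addresses = 2^11 = 2048
Usable hosts = 2048 - 2 (network + broadcast) = 2046

2046


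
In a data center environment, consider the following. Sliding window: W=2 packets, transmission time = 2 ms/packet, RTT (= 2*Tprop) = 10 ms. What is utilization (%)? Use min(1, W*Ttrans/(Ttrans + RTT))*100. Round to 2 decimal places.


Given: W = 2, Ttrans = 2 ms, RTT = 10 ms (= 2 * Tprop, Tprop = 5 ms)
Cycle time = Ttrans + RTT = 2 + 10 = 12 ms (first packet sent until its ACK returns)
W * Ttrans = 2 * 2 = 4 ms of sending per cycle
W * Ttrans / (Ttrans + RTT) = 4 / 12 = 0.333333
U = min(1, 0.333333) = 0.333333
U% = 33.33%

33.33


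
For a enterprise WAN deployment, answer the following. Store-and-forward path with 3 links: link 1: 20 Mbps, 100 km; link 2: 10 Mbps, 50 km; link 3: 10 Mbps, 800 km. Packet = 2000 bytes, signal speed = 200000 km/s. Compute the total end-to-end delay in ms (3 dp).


Packet = 2000 bytes = 16000 bits. Store-and-forward: sum (t_trans + t_prop) per link.
Link 1: t_trans = 16000/(20*10^6) s = 0.8000 ms; t_prop = 100/200000 s = 0.5000 ms; subtotal = 1.3000 ms
Link 2: t_trans = 16000/(10*10^6) s = 1.6000 ms; t_prop = 50/200000 s = 0.2500 ms; subtotal = 1.8500 ms
Link 3: t_trans = 16000/(10*10^6) s = 1.6000 ms; t_prop = 800/200000 s = 4.0000 ms; subtotal = 5.6000 ms
End-to-end = 1.3000 + 1.8500 + 5.6000 = 8.7500 ms -> 8.750 ms (3 dp)

8.750


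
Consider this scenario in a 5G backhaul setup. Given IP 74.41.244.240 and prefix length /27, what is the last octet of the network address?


Given: IP = 74.41.244.240, prefix = /27
Subnet mask = 255.255.255.224
Last octet of IP: 240
Last octet of mask: 224
Network last octet = 240 AND 224 = 224

224


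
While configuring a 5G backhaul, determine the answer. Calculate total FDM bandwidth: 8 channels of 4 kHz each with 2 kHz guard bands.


Given: 8 channels, 4 kHz each, guard = 2 kHz
Channel bandwidth = 8 * 4 = 32 kHz
Guard bands = 7 gaps * 2 kHz = 14 kHz
Total = 32 + 14 = 46 kHz

46


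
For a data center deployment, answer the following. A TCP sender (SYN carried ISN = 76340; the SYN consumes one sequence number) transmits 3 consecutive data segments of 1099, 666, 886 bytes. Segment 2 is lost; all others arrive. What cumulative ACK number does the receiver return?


SYN uses sequence number 76340; first data byte = ISN + 1 = 76341.
Segment 1: SEQ = 76341, len = 1099 B, covers [76341, 77439]
Segment 2: SEQ = 77440, len = 666 B, covers [77440, 78105] [LOST]
Segment 3: SEQ = 78106, len = 886 B, covers [78106, 78991]
In-order data received: bytes [76341, 77439] (segments 1..1).
Segment 2 missing -> gap begins at byte 77440; later segments buffered out of order.
Cumulative ACK = next expected in-order byte = 76341 + 1099 = 77440

77440


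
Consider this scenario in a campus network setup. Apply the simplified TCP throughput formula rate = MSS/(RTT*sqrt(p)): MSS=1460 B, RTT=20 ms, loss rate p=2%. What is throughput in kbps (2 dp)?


Given: MSS = 1460 bytes, RTT = 20 ms, loss = 2%
RTT in seconds = 20 / 1000 = 0.02
Loss rate = 2% = 0.02
sqrt(loss) = sqrt(0.02) = 0.141421356237
Throughput (bytes/s) = 1460 / (0.02 * 0.141421356237) = 516187.9503
Throughput (kbps) = 516187.9503 * 8 / 1000 = 4129.503602 -> 4129.50 kbps (2 dp)

4129.50


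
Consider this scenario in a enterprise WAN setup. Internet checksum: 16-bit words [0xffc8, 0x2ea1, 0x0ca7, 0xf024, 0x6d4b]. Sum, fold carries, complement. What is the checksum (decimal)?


Given words: [0xffc8, 0x2ea1, 0x0ca7, 0xf024, 0x6d4b]
Step 1: Sum all words
Raw sum = 65480 + 11937 + 3239 + 61476 + 27979 = 170111
Step 2: Fold carry: (39039 + 2) = 39041
One's complement = ~39041 & 0xFFFF = 26494

26494


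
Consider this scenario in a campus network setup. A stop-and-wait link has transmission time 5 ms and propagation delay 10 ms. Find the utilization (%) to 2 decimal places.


Given: Ttrans = 5 ms, Tprop = 10 ms
RTT = 2 * Tprop = 2 * 10 = 20 ms
U = Ttrans / (Ttrans + RTT)
U = 5 / (5 + 20)
U = 5 / 25 = 0.2
U% = 20.00%

20.00


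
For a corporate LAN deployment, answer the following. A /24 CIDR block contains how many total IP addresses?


Given: CIDR prefix /24
Host bits = 32 - 24 = 8
Total addresses = 2^8 = 256

256


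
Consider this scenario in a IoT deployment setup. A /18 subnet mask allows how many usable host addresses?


Given: subnet mask /18
Host bits = 32 - 18 = 14
Total addresses = 2^14 = 16384
Usable hosts = 16384 - 2 (network + broadcast) = 16382

16382


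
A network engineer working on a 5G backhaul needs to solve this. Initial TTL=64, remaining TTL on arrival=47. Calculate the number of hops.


Given: initial TTL = 64, received TTL = 47
Hops = initial TTL - received TTL
Hops = 64 - 47 = 17

17


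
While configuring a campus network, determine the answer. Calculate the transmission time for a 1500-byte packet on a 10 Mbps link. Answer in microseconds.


Given: packet = 1500 bytes, bandwidth = 10 Mbps
Packet in bits = 1500 * 8 = 12000 bits
Bandwidth = 10 * 10^6 = 10000000 bps
Time = 12000 / 10000000 seconds
Time in us = 12000 * 10^6 / 10000000 = 1200

1200


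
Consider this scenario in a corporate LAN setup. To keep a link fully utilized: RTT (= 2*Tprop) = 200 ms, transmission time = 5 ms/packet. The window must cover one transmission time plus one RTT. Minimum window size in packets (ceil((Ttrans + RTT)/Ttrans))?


Given: Ttrans = 5 ms, RTT = 200 ms (= 2 * Tprop, Tprop = 100 ms)
Time until first ACK returns = Ttrans + RTT = 5 + 200 = 205 ms
Need W * Ttrans >= Ttrans + RTT  ->  W >= (Ttrans + RTT) / Ttrans
(Ttrans + RTT) / Ttrans = 205 / 5 = 41
W_min = ceil(41) = 41

41


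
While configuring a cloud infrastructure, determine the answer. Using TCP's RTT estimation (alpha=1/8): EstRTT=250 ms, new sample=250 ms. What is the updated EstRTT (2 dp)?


Given: EstRTT = 250 ms, SampleRTT = 250 ms, alpha = 1/8
New EstRTT = (1 - alpha) * EstRTT + alpha * SampleRTT
(7/8) * 250 = 218.75
(1/8) * 250 = 31.25
New EstRTT = 218.75 + 31.25 = 250 ms -> 250.00 ms (2 dp)

250.00


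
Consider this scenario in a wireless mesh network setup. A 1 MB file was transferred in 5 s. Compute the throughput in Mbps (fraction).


Given: file = 1 MB, time = 5 s
File in Mb = 1 * 8 = 8 Mb
Throughput = 8 / 5 Mbps
Throughput = 8/5 Mbps

8/5


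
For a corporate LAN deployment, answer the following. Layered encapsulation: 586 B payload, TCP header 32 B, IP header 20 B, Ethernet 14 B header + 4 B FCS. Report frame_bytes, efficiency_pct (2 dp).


TCP segment = 586 + 32 = 618 B
IP packet = 618 + 20 = 638 B
Ethernet frame = 638 + 14 + 4 = 656 B
Efficiency = app / frame = 586 / 656 = 0.893293 = 89.3293% -> 89.33% (2 dp)

656, 89.33


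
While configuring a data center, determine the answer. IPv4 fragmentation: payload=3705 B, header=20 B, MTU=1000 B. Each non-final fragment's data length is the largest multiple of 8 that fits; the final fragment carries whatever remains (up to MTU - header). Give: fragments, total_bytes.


Max data per non-final fragment = floor((MTU - header)/8)*8 = floor((1000 - 20)/8)*8 = floor(980/8)*8 = 976 B
Final fragment needs no 8-byte alignment: it can carry up to MTU - header = 980 B
Non-final fragments needed = ceil((payload - 980) / 976) = ceil(2725/976) = ceil(2.7920) = 3
Number of fragments = 3 + 1 = 4
Fragment sizes (data): 3 * 976 B + 777 B (last, 777 <= 980 OK)
Total bytes sent = payload + n_frags * header = 3705 + 4*20 = 3705 + 80 = 3785 B

4, 3785


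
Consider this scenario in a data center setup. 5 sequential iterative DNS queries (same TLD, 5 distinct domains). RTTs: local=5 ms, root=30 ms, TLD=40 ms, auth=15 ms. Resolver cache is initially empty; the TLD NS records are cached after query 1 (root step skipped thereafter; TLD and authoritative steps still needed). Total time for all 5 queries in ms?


Lookup 1 (cold cache): local + root + TLD + auth = 5 + 30 + 40 + 15 = 90 ms
Lookups 2..5 (TLD NS cached -> skip root; new domain -> still ask TLD and auth): local + TLD + auth = 5 + 40 + 15 = 60 ms each
Remaining 4 lookups: 4 * 60 = 240 ms
Total = 90 + 240 = 330 ms

330


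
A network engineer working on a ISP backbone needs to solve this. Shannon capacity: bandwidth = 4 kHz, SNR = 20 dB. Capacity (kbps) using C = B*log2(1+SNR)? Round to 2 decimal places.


Given: B = 4 kHz, SNR = 20 dB
SNR linear = 10^(20/10) = 100
1 + SNR = 101
log2(101) = 6.6582114828
C = 4 * 1000 * 6.6582114828 = 26632.8459 bps
C = 26.632846 kbps -> 26.63 kbps (2 dp)

26.63


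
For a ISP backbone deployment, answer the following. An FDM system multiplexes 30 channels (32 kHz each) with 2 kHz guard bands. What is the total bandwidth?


Given: 30 channels, 32 kHz each, guard = 2 kHz
Channel bandwidth = 30 * 32 = 960 kHz
Guard bands = 29 gaps * 2 kHz = 58 kHz
Total = 960 + 58 = 1018 kHz

1018


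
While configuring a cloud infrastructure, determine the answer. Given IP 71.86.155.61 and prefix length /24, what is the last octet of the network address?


Given: IP = 71.86.155.61, prefix = /24
Subnet mask = 255.255.255.0
Last octet of IP: 61
Last octet of mask: 0
Network last octet = 61 AND 0 = 0

0


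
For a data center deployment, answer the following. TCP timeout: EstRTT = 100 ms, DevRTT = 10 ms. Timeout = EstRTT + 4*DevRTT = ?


Given: EstRTT = 100 ms, DevRTT = 10 ms
Timeout = EstRTT + 4 * DevRTT
4 * DevRTT = 4 * 10 = 40
Timeout = 100 + 40 = 140 ms

140


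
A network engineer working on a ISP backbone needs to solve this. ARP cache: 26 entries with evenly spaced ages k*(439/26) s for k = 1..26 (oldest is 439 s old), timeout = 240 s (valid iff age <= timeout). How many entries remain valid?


Ages are k * 439/26 s for k = 1..26 (spacing = 16.8846 s).
Entry k is valid iff k * 439/26 <= 240 iff k <= 26 * 240 / 439 = 14.2141
n_valid = floor(14.2141) = 14
(n_stale = 26 - 14 = 12)

14


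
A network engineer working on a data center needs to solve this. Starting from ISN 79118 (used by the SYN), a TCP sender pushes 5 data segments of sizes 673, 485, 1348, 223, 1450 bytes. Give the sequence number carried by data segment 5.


The SYN occupies sequence number ISN = 79118, so the first data byte is ISN + 1 = 79119.
SEQ of data segment i = (ISN + 1) + sum of payload sizes of segments 1..i-1.
Segment 1: SEQ = 79119, payload = 673 bytes
Segment 2: SEQ = 79792, payload = 485 bytes
Segment 3: SEQ = 80277, payload = 1348 bytes
Segment 4: SEQ = 81625, payload = 223 bytes
Segment 5: SEQ = 81848, payload = 1450 bytes
SEQ of segment 5 = 79119 + 673 + 485 + 1348 + 223 = 81848

81848
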